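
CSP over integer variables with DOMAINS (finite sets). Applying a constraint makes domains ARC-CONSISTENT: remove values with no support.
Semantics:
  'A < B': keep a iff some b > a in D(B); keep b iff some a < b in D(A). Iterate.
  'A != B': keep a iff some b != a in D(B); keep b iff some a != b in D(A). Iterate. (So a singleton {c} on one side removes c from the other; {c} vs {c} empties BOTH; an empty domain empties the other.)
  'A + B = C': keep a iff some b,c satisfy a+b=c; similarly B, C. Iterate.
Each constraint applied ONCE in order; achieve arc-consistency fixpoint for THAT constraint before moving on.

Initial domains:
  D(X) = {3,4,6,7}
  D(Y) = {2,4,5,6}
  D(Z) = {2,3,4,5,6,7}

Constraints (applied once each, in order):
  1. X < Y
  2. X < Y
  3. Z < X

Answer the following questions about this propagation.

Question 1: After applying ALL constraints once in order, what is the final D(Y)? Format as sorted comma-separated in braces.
Answer: {4,5,6}

Derivation:
Constraint 1 (X < Y) on D(X)={3,4,6,7} D(Y)={2,4,5,6}: X {3,4,6,7}->{3,4}; Y {2,4,5,6}->{4,5,6}
Constraint 2 (X < Y) on D(X)={3,4} D(Y)={4,5,6}: no change
Constraint 3 (Z < X) on D(Z)={2,3,4,5,6,7} D(X)={3,4}: Z {2,3,4,5,6,7}->{2,3}
So after all 3 constraints: D(Y) = {4,5,6}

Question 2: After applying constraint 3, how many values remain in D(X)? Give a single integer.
Constraint 1 (X < Y) on D(X)={3,4,6,7} D(Y)={2,4,5,6}: X {3,4,6,7}->{3,4}; Y {2,4,5,6}->{4,5,6}
Constraint 2 (X < Y) on D(X)={3,4} D(Y)={4,5,6}: no change
Constraint 3 (Z < X) on D(Z)={2,3,4,5,6,7} D(X)={3,4}: Z {2,3,4,5,6,7}->{2,3}
So after constraint 3: D(X)={3,4}, size = 2

Answer: 2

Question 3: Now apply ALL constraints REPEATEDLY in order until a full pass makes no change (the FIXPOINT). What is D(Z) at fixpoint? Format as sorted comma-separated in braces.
pass 0 (initial): D(Z)={2,3,4,5,6,7}
pass 1: X {3,4,6,7}->{3,4}; Y {2,4,5,6}->{4,5,6}; Z {2,3,4,5,6,7}->{2,3}
pass 2: no change
Fixpoint after 2 passes: D(Z) = {2,3}

Answer: {2,3}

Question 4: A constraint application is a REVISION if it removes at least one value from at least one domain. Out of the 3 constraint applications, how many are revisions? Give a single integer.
Constraint 1 (X < Y) on D(X)={3,4,6,7} D(Y)={2,4,5,6}: X {3,4,6,7}->{3,4}; Y {2,4,5,6}->{4,5,6} => REVISION
Constraint 2 (X < Y) on D(X)={3,4} D(Y)={4,5,6}: no change => not a revision
Constraint 3 (Z < X) on D(Z)={2,3,4,5,6,7} D(X)={3,4}: Z {2,3,4,5,6,7}->{2,3} => REVISION
Total revisions = 2

Answer: 2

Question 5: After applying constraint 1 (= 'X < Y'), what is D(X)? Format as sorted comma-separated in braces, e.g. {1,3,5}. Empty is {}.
Answer: {3,4}

Derivation:
Constraint 1 (X < Y) on D(X)={3,4,6,7} D(Y)={2,4,5,6}: X {3,4,6,7}->{3,4}; Y {2,4,5,6}->{4,5,6}
So after constraint 1: D(X) = {3,4}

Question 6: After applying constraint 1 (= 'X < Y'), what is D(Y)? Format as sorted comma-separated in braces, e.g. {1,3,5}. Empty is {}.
Answer: {4,5,6}

Derivation:
Constraint 1 (X < Y) on D(X)={3,4,6,7} D(Y)={2,4,5,6}: X {3,4,6,7}->{3,4}; Y {2,4,5,6}->{4,5,6}
So after constraint 1: D(Y) = {4,5,6}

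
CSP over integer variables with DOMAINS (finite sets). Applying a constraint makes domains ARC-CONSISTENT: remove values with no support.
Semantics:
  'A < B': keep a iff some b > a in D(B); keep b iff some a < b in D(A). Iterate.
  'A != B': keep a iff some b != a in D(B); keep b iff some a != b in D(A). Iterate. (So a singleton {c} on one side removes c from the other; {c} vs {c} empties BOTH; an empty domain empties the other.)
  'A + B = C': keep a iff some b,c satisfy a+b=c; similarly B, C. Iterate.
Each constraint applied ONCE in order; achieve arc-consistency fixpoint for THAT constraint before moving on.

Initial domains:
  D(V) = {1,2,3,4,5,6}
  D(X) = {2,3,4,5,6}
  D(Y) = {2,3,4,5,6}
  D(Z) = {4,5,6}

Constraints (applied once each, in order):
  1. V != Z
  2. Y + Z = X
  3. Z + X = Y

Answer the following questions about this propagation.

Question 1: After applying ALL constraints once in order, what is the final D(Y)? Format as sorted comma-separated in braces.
Constraint 1 (V != Z) on D(V)={1,2,3,4,5,6} D(Z)={4,5,6}: no change
Constraint 2 (Y + Z = X) on D(Y)={2,3,4,5,6} D(Z)={4,5,6} D(X)={2,3,4,5,6}: Y {2,3,4,5,6}->{2}; Z {4,5,6}->{4}; X {2,3,4,5,6}->{6}
Constraint 3 (Z + X = Y) on D(Z)={4} D(X)={6} D(Y)={2}: Z {4}->{}; X {6}->{}; Y {2}->{}
So after all 3 constraints: D(Y) = {}

Answer: {}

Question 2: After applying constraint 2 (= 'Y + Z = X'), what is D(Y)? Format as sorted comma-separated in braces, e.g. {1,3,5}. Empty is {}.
Answer: {2}

Derivation:
Constraint 1 (V != Z) on D(V)={1,2,3,4,5,6} D(Z)={4,5,6}: no change
Constraint 2 (Y + Z = X) on D(Y)={2,3,4,5,6} D(Z)={4,5,6} D(X)={2,3,4,5,6}: Y {2,3,4,5,6}->{2}; Z {4,5,6}->{4}; X {2,3,4,5,6}->{6}
So after constraint 2: D(Y) = {2}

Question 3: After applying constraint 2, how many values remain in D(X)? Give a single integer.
Constraint 1 (V != Z) on D(V)={1,2,3,4,5,6} D(Z)={4,5,6}: no change
Constraint 2 (Y + Z = X) on D(Y)={2,3,4,5,6} D(Z)={4,5,6} D(X)={2,3,4,5,6}: Y {2,3,4,5,6}->{2}; Z {4,5,6}->{4}; X {2,3,4,5,6}->{6}
So after constraint 2: D(X)={6}, size = 1

Answer: 1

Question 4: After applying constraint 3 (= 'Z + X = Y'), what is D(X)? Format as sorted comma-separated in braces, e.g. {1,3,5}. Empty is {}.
Constraint 1 (V != Z) on D(V)={1,2,3,4,5,6} D(Z)={4,5,6}: no change
Constraint 2 (Y + Z = X) on D(Y)={2,3,4,5,6} D(Z)={4,5,6} D(X)={2,3,4,5,6}: Y {2,3,4,5,6}->{2}; Z {4,5,6}->{4}; X {2,3,4,5,6}->{6}
Constraint 3 (Z + X = Y) on D(Z)={4} D(X)={6} D(Y)={2}: Z {4}->{}; X {6}->{}; Y {2}->{}
So after constraint 3: D(X) = {}

Answer: {}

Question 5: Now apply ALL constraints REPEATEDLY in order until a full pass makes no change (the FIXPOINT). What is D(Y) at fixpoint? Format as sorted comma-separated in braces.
pass 0 (initial): D(Y)={2,3,4,5,6}
pass 1: X {2,3,4,5,6}->{}; Y {2,3,4,5,6}->{}; Z {4,5,6}->{}
pass 2: V {1,2,3,4,5,6}->{}
pass 3: no change
Fixpoint after 3 passes: D(Y) = {}

Answer: {}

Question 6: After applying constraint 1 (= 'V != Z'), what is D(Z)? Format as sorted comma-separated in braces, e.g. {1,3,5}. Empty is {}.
Constraint 1 (V != Z) on D(V)={1,2,3,4,5,6} D(Z)={4,5,6}: no change
So after constraint 1: D(Z) = {4,5,6}

Answer: {4,5,6}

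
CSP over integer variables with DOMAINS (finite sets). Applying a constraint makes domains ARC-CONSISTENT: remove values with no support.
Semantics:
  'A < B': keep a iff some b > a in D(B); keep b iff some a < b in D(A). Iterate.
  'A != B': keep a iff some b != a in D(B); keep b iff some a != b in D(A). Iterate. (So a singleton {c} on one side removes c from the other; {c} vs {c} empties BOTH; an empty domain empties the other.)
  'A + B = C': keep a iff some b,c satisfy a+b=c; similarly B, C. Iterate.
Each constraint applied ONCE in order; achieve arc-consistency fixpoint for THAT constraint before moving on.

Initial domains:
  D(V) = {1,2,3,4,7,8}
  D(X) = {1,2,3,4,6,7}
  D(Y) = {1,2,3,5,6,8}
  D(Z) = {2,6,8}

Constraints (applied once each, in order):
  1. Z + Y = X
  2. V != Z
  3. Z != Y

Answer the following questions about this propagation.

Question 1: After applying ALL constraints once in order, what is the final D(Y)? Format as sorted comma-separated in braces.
Constraint 1 (Z + Y = X) on D(Z)={2,6,8} D(Y)={1,2,3,5,6,8} D(X)={1,2,3,4,6,7}: Z {2,6,8}->{2,6}; Y {1,2,3,5,6,8}->{1,2,5}; X {1,2,3,4,6,7}->{3,4,7}
Constraint 2 (V != Z) on D(V)={1,2,3,4,7,8} D(Z)={2,6}: no change
Constraint 3 (Z != Y) on D(Z)={2,6} D(Y)={1,2,5}: no change
So after all 3 constraints: D(Y) = {1,2,5}

Answer: {1,2,5}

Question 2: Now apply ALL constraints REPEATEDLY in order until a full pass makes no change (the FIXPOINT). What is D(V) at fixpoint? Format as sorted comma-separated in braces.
Answer: {1,2,3,4,7,8}

Derivation:
pass 0 (initial): D(V)={1,2,3,4,7,8}
pass 1: X {1,2,3,4,6,7}->{3,4,7}; Y {1,2,3,5,6,8}->{1,2,5}; Z {2,6,8}->{2,6}
pass 2: no change
Fixpoint after 2 passes: D(V) = {1,2,3,4,7,8}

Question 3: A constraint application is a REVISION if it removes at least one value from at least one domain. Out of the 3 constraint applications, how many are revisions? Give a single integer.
Constraint 1 (Z + Y = X) on D(Z)={2,6,8} D(Y)={1,2,3,5,6,8} D(X)={1,2,3,4,6,7}: Z {2,6,8}->{2,6}; Y {1,2,3,5,6,8}->{1,2,5}; X {1,2,3,4,6,7}->{3,4,7} => REVISION
Constraint 2 (V != Z) on D(V)={1,2,3,4,7,8} D(Z)={2,6}: no change => not a revision
Constraint 3 (Z != Y) on D(Z)={2,6} D(Y)={1,2,5}: no change => not a revision
Total revisions = 1

Answer: 1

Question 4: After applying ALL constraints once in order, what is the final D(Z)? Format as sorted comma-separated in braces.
Answer: {2,6}

Derivation:
Constraint 1 (Z + Y = X) on D(Z)={2,6,8} D(Y)={1,2,3,5,6,8} D(X)={1,2,3,4,6,7}: Z {2,6,8}->{2,6}; Y {1,2,3,5,6,8}->{1,2,5}; X {1,2,3,4,6,7}->{3,4,7}
Constraint 2 (V != Z) on D(V)={1,2,3,4,7,8} D(Z)={2,6}: no change
Constraint 3 (Z != Y) on D(Z)={2,6} D(Y)={1,2,5}: no change
So after all 3 constraints: D(Z) = {2,6}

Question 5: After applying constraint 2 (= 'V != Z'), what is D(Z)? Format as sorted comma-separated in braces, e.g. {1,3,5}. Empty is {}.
Answer: {2,6}

Derivation:
Constraint 1 (Z + Y = X) on D(Z)={2,6,8} D(Y)={1,2,3,5,6,8} D(X)={1,2,3,4,6,7}: Z {2,6,8}->{2,6}; Y {1,2,3,5,6,8}->{1,2,5}; X {1,2,3,4,6,7}->{3,4,7}
Constraint 2 (V != Z) on D(V)={1,2,3,4,7,8} D(Z)={2,6}: no change
So after constraint 2: D(Z) = {2,6}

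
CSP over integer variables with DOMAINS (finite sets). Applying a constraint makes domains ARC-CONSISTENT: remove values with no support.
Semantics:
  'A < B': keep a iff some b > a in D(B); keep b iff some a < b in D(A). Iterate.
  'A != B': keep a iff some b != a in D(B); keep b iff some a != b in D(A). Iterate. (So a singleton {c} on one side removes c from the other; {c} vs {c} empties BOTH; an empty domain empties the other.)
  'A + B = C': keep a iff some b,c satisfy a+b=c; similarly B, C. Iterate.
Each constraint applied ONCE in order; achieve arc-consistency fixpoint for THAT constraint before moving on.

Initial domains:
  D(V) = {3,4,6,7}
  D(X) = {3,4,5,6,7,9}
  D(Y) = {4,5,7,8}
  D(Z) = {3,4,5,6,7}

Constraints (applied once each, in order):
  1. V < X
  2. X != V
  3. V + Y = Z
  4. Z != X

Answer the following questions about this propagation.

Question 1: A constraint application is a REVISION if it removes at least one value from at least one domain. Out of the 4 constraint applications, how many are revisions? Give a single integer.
Answer: 3

Derivation:
Constraint 1 (V < X) on D(V)={3,4,6,7} D(X)={3,4,5,6,7,9}: X {3,4,5,6,7,9}->{4,5,6,7,9} => REVISION
Constraint 2 (X != V) on D(X)={4,5,6,7,9} D(V)={3,4,6,7}: no change => not a revision
Constraint 3 (V + Y = Z) on D(V)={3,4,6,7} D(Y)={4,5,7,8} D(Z)={3,4,5,6,7}: V {3,4,6,7}->{3}; Y {4,5,7,8}->{4}; Z {3,4,5,6,7}->{7} => REVISION
Constraint 4 (Z != X) on D(Z)={7} D(X)={4,5,6,7,9}: X {4,5,6,7,9}->{4,5,6,9} => REVISION
Total revisions = 3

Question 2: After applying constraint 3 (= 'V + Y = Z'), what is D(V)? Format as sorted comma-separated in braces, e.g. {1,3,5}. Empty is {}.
Answer: {3}

Derivation:
Constraint 1 (V < X) on D(V)={3,4,6,7} D(X)={3,4,5,6,7,9}: X {3,4,5,6,7,9}->{4,5,6,7,9}
Constraint 2 (X != V) on D(X)={4,5,6,7,9} D(V)={3,4,6,7}: no change
Constraint 3 (V + Y = Z) on D(V)={3,4,6,7} D(Y)={4,5,7,8} D(Z)={3,4,5,6,7}: V {3,4,6,7}->{3}; Y {4,5,7,8}->{4}; Z {3,4,5,6,7}->{7}
So after constraint 3: D(V) = {3}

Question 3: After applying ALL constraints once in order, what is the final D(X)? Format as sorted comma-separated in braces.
Constraint 1 (V < X) on D(V)={3,4,6,7} D(X)={3,4,5,6,7,9}: X {3,4,5,6,7,9}->{4,5,6,7,9}
Constraint 2 (X != V) on D(X)={4,5,6,7,9} D(V)={3,4,6,7}: no change
Constraint 3 (V + Y = Z) on D(V)={3,4,6,7} D(Y)={4,5,7,8} D(Z)={3,4,5,6,7}: V {3,4,6,7}->{3}; Y {4,5,7,8}->{4}; Z {3,4,5,6,7}->{7}
Constraint 4 (Z != X) on D(Z)={7} D(X)={4,5,6,7,9}: X {4,5,6,7,9}->{4,5,6,9}
So after all 4 constraints: D(X) = {4,5,6,9}

Answer: {4,5,6,9}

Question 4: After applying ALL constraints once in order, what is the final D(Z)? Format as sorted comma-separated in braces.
Answer: {7}

Derivation:
Constraint 1 (V < X) on D(V)={3,4,6,7} D(X)={3,4,5,6,7,9}: X {3,4,5,6,7,9}->{4,5,6,7,9}
Constraint 2 (X != V) on D(X)={4,5,6,7,9} D(V)={3,4,6,7}: no change
Constraint 3 (V + Y = Z) on D(V)={3,4,6,7} D(Y)={4,5,7,8} D(Z)={3,4,5,6,7}: V {3,4,6,7}->{3}; Y {4,5,7,8}->{4}; Z {3,4,5,6,7}->{7}
Constraint 4 (Z != X) on D(Z)={7} D(X)={4,5,6,7,9}: X {4,5,6,7,9}->{4,5,6,9}
So after all 4 constraints: D(Z) = {7}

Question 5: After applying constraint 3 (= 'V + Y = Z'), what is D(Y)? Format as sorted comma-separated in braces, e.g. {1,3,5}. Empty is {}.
Constraint 1 (V < X) on D(V)={3,4,6,7} D(X)={3,4,5,6,7,9}: X {3,4,5,6,7,9}->{4,5,6,7,9}
Constraint 2 (X != V) on D(X)={4,5,6,7,9} D(V)={3,4,6,7}: no change
Constraint 3 (V + Y = Z) on D(V)={3,4,6,7} D(Y)={4,5,7,8} D(Z)={3,4,5,6,7}: V {3,4,6,7}->{3}; Y {4,5,7,8}->{4}; Z {3,4,5,6,7}->{7}
So after constraint 3: D(Y) = {4}

Answer: {4}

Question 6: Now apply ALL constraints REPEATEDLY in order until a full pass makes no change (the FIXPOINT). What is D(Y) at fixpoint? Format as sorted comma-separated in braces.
Answer: {4}

Derivation:
pass 0 (initial): D(Y)={4,5,7,8}
pass 1: V {3,4,6,7}->{3}; X {3,4,5,6,7,9}->{4,5,6,9}; Y {4,5,7,8}->{4}; Z {3,4,5,6,7}->{7}
pass 2: no change
Fixpoint after 2 passes: D(Y) = {4}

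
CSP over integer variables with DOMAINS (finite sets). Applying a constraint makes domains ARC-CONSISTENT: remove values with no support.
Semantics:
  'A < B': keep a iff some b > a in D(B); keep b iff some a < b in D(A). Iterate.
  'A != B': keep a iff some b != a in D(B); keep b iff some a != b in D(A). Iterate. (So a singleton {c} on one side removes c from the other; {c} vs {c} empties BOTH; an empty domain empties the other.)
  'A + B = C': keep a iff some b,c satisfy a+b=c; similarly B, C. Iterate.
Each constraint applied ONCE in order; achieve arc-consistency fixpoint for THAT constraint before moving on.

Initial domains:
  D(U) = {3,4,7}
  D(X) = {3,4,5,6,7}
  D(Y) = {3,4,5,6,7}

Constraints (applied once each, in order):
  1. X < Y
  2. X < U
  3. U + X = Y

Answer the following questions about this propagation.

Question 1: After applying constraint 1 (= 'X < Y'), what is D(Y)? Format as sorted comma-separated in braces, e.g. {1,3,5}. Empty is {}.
Constraint 1 (X < Y) on D(X)={3,4,5,6,7} D(Y)={3,4,5,6,7}: X {3,4,5,6,7}->{3,4,5,6}; Y {3,4,5,6,7}->{4,5,6,7}
So after constraint 1: D(Y) = {4,5,6,7}

Answer: {4,5,6,7}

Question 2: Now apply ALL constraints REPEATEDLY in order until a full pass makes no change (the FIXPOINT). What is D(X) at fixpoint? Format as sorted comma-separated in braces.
Answer: {3}

Derivation:
pass 0 (initial): D(X)={3,4,5,6,7}
pass 1: U {3,4,7}->{4}; X {3,4,5,6,7}->{3}; Y {3,4,5,6,7}->{7}
pass 2: no change
Fixpoint after 2 passes: D(X) = {3}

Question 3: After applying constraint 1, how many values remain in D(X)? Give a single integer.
Constraint 1 (X < Y) on D(X)={3,4,5,6,7} D(Y)={3,4,5,6,7}: X {3,4,5,6,7}->{3,4,5,6}; Y {3,4,5,6,7}->{4,5,6,7}
So after constraint 1: D(X)={3,4,5,6}, size = 4

Answer: 4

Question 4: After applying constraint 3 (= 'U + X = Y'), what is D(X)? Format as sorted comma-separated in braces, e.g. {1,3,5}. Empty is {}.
Answer: {3}

Derivation:
Constraint 1 (X < Y) on D(X)={3,4,5,6,7} D(Y)={3,4,5,6,7}: X {3,4,5,6,7}->{3,4,5,6}; Y {3,4,5,6,7}->{4,5,6,7}
Constraint 2 (X < U) on D(X)={3,4,5,6} D(U)={3,4,7}: U {3,4,7}->{4,7}
Constraint 3 (U + X = Y) on D(U)={4,7} D(X)={3,4,5,6} D(Y)={4,5,6,7}: U {4,7}->{4}; X {3,4,5,6}->{3}; Y {4,5,6,7}->{7}
So after constraint 3: D(X) = {3}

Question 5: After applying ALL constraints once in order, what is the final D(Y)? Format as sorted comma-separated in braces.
Answer: {7}

Derivation:
Constraint 1 (X < Y) on D(X)={3,4,5,6,7} D(Y)={3,4,5,6,7}: X {3,4,5,6,7}->{3,4,5,6}; Y {3,4,5,6,7}->{4,5,6,7}
Constraint 2 (X < U) on D(X)={3,4,5,6} D(U)={3,4,7}: U {3,4,7}->{4,7}
Constraint 3 (U + X = Y) on D(U)={4,7} D(X)={3,4,5,6} D(Y)={4,5,6,7}: U {4,7}->{4}; X {3,4,5,6}->{3}; Y {4,5,6,7}->{7}
So after all 3 constraints: D(Y) = {7}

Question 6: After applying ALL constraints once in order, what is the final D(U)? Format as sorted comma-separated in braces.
Constraint 1 (X < Y) on D(X)={3,4,5,6,7} D(Y)={3,4,5,6,7}: X {3,4,5,6,7}->{3,4,5,6}; Y {3,4,5,6,7}->{4,5,6,7}
Constraint 2 (X < U) on D(X)={3,4,5,6} D(U)={3,4,7}: U {3,4,7}->{4,7}
Constraint 3 (U + X = Y) on D(U)={4,7} D(X)={3,4,5,6} D(Y)={4,5,6,7}: U {4,7}->{4}; X {3,4,5,6}->{3}; Y {4,5,6,7}->{7}
So after all 3 constraints: D(U) = {4}

Answer: {4}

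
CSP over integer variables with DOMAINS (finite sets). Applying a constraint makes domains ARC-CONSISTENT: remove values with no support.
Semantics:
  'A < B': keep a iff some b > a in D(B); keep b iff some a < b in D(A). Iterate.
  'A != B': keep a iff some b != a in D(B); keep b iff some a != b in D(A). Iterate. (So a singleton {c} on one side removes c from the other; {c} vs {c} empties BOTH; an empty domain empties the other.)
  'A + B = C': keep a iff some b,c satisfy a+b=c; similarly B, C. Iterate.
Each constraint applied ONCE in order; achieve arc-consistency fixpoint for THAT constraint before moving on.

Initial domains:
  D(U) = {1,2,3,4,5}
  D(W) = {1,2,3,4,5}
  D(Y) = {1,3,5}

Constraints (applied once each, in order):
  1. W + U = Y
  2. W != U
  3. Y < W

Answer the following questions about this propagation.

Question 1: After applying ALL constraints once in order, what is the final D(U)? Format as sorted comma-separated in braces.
Constraint 1 (W + U = Y) on D(W)={1,2,3,4,5} D(U)={1,2,3,4,5} D(Y)={1,3,5}: W {1,2,3,4,5}->{1,2,3,4}; U {1,2,3,4,5}->{1,2,3,4}; Y {1,3,5}->{3,5}
Constraint 2 (W != U) on D(W)={1,2,3,4} D(U)={1,2,3,4}: no change
Constraint 3 (Y < W) on D(Y)={3,5} D(W)={1,2,3,4}: Y {3,5}->{3}; W {1,2,3,4}->{4}
So after all 3 constraints: D(U) = {1,2,3,4}

Answer: {1,2,3,4}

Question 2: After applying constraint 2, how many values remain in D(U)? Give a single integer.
Answer: 4

Derivation:
Constraint 1 (W + U = Y) on D(W)={1,2,3,4,5} D(U)={1,2,3,4,5} D(Y)={1,3,5}: W {1,2,3,4,5}->{1,2,3,4}; U {1,2,3,4,5}->{1,2,3,4}; Y {1,3,5}->{3,5}
Constraint 2 (W != U) on D(W)={1,2,3,4} D(U)={1,2,3,4}: no change
So after constraint 2: D(U)={1,2,3,4}, size = 4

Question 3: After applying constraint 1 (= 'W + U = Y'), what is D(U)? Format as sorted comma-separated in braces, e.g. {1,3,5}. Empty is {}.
Constraint 1 (W + U = Y) on D(W)={1,2,3,4,5} D(U)={1,2,3,4,5} D(Y)={1,3,5}: W {1,2,3,4,5}->{1,2,3,4}; U {1,2,3,4,5}->{1,2,3,4}; Y {1,3,5}->{3,5}
So after constraint 1: D(U) = {1,2,3,4}

Answer: {1,2,3,4}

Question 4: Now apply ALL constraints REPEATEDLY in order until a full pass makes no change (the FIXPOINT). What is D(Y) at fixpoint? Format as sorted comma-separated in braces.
Answer: {}

Derivation:
pass 0 (initial): D(Y)={1,3,5}
pass 1: U {1,2,3,4,5}->{1,2,3,4}; W {1,2,3,4,5}->{4}; Y {1,3,5}->{3}
pass 2: U {1,2,3,4}->{}; W {4}->{}; Y {3}->{}
pass 3: no change
Fixpoint after 3 passes: D(Y) = {}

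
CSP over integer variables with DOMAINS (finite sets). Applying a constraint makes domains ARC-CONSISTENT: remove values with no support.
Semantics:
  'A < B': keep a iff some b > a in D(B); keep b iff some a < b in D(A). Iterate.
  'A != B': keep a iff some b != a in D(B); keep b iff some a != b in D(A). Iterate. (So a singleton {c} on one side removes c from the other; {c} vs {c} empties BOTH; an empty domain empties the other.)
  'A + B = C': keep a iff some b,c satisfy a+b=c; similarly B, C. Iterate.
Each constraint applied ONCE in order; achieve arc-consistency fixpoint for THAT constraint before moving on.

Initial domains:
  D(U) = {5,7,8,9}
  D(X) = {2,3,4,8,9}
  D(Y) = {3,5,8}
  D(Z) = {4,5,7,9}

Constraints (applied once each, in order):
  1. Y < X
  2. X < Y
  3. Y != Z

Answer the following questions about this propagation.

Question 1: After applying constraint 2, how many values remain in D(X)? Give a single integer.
Answer: 1

Derivation:
Constraint 1 (Y < X) on D(Y)={3,5,8} D(X)={2,3,4,8,9}: X {2,3,4,8,9}->{4,8,9}
Constraint 2 (X < Y) on D(X)={4,8,9} D(Y)={3,5,8}: X {4,8,9}->{4}; Y {3,5,8}->{5,8}
So after constraint 2: D(X)={4}, size = 1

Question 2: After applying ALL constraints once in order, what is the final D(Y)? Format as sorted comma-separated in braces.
Constraint 1 (Y < X) on D(Y)={3,5,8} D(X)={2,3,4,8,9}: X {2,3,4,8,9}->{4,8,9}
Constraint 2 (X < Y) on D(X)={4,8,9} D(Y)={3,5,8}: X {4,8,9}->{4}; Y {3,5,8}->{5,8}
Constraint 3 (Y != Z) on D(Y)={5,8} D(Z)={4,5,7,9}: no change
So after all 3 constraints: D(Y) = {5,8}

Answer: {5,8}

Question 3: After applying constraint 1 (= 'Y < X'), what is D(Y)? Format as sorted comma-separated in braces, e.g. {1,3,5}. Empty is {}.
Constraint 1 (Y < X) on D(Y)={3,5,8} D(X)={2,3,4,8,9}: X {2,3,4,8,9}->{4,8,9}
So after constraint 1: D(Y) = {3,5,8}

Answer: {3,5,8}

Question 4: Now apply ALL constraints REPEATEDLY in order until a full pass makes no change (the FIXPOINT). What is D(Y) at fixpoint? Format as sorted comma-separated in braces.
pass 0 (initial): D(Y)={3,5,8}
pass 1: X {2,3,4,8,9}->{4}; Y {3,5,8}->{5,8}
pass 2: X {4}->{}; Y {5,8}->{}; Z {4,5,7,9}->{}
pass 3: no change
Fixpoint after 3 passes: D(Y) = {}

Answer: {}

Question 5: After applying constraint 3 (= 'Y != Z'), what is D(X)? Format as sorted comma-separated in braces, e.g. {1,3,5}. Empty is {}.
Answer: {4}

Derivation:
Constraint 1 (Y < X) on D(Y)={3,5,8} D(X)={2,3,4,8,9}: X {2,3,4,8,9}->{4,8,9}
Constraint 2 (X < Y) on D(X)={4,8,9} D(Y)={3,5,8}: X {4,8,9}->{4}; Y {3,5,8}->{5,8}
Constraint 3 (Y != Z) on D(Y)={5,8} D(Z)={4,5,7,9}: no change
So after constraint 3: D(X) = {4}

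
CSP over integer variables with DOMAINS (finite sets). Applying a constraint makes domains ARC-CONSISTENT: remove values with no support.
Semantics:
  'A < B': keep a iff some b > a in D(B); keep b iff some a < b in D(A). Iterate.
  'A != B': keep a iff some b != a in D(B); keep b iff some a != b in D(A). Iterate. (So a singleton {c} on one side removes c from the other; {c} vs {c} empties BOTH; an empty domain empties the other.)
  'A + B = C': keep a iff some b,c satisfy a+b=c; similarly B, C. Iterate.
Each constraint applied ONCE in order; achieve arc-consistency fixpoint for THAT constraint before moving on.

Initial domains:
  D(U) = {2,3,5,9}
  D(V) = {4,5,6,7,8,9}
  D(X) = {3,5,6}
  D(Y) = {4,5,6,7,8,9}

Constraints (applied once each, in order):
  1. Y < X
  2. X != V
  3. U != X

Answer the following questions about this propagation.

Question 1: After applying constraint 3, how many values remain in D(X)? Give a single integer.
Answer: 2

Derivation:
Constraint 1 (Y < X) on D(Y)={4,5,6,7,8,9} D(X)={3,5,6}: Y {4,5,6,7,8,9}->{4,5}; X {3,5,6}->{5,6}
Constraint 2 (X != V) on D(X)={5,6} D(V)={4,5,6,7,8,9}: no change
Constraint 3 (U != X) on D(U)={2,3,5,9} D(X)={5,6}: no change
So after constraint 3: D(X)={5,6}, size = 2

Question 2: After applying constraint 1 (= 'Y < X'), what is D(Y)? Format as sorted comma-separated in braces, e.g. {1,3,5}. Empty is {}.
Constraint 1 (Y < X) on D(Y)={4,5,6,7,8,9} D(X)={3,5,6}: Y {4,5,6,7,8,9}->{4,5}; X {3,5,6}->{5,6}
So after constraint 1: D(Y) = {4,5}

Answer: {4,5}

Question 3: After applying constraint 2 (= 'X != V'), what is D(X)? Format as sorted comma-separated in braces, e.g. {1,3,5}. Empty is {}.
Constraint 1 (Y < X) on D(Y)={4,5,6,7,8,9} D(X)={3,5,6}: Y {4,5,6,7,8,9}->{4,5}; X {3,5,6}->{5,6}
Constraint 2 (X != V) on D(X)={5,6} D(V)={4,5,6,7,8,9}: no change
So after constraint 2: D(X) = {5,6}

Answer: {5,6}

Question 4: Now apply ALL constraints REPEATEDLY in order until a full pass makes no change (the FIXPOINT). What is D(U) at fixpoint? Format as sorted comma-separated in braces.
Answer: {2,3,5,9}

Derivation:
pass 0 (initial): D(U)={2,3,5,9}
pass 1: X {3,5,6}->{5,6}; Y {4,5,6,7,8,9}->{4,5}
pass 2: no change
Fixpoint after 2 passes: D(U) = {2,3,5,9}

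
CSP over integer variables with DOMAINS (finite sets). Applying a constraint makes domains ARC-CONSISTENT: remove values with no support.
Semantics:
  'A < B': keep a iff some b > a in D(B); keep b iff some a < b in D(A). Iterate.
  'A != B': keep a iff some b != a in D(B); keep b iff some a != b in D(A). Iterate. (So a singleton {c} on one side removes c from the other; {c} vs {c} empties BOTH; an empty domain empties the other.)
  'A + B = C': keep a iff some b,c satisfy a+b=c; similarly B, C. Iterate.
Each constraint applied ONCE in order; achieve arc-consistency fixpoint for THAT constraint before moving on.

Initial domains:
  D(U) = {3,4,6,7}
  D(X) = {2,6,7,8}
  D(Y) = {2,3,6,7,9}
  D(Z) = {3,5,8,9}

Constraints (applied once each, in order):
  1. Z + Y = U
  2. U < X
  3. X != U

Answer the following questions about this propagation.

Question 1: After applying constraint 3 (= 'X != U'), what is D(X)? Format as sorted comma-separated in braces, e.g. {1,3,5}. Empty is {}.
Answer: {7,8}

Derivation:
Constraint 1 (Z + Y = U) on D(Z)={3,5,8,9} D(Y)={2,3,6,7,9} D(U)={3,4,6,7}: Z {3,5,8,9}->{3,5}; Y {2,3,6,7,9}->{2,3}; U {3,4,6,7}->{6,7}
Constraint 2 (U < X) on D(U)={6,7} D(X)={2,6,7,8}: X {2,6,7,8}->{7,8}
Constraint 3 (X != U) on D(X)={7,8} D(U)={6,7}: no change
So after constraint 3: D(X) = {7,8}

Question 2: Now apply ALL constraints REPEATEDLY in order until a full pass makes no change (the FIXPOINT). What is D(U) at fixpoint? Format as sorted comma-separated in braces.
Answer: {6,7}

Derivation:
pass 0 (initial): D(U)={3,4,6,7}
pass 1: U {3,4,6,7}->{6,7}; X {2,6,7,8}->{7,8}; Y {2,3,6,7,9}->{2,3}; Z {3,5,8,9}->{3,5}
pass 2: no change
Fixpoint after 2 passes: D(U) = {6,7}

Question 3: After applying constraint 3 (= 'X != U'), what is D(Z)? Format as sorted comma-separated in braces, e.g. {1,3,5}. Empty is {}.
Constraint 1 (Z + Y = U) on D(Z)={3,5,8,9} D(Y)={2,3,6,7,9} D(U)={3,4,6,7}: Z {3,5,8,9}->{3,5}; Y {2,3,6,7,9}->{2,3}; U {3,4,6,7}->{6,7}
Constraint 2 (U < X) on D(U)={6,7} D(X)={2,6,7,8}: X {2,6,7,8}->{7,8}
Constraint 3 (X != U) on D(X)={7,8} D(U)={6,7}: no change
So after constraint 3: D(Z) = {3,5}

Answer: {3,5}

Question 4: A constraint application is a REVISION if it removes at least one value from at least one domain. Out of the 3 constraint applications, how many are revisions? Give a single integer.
Constraint 1 (Z + Y = U) on D(Z)={3,5,8,9} D(Y)={2,3,6,7,9} D(U)={3,4,6,7}: Z {3,5,8,9}->{3,5}; Y {2,3,6,7,9}->{2,3}; U {3,4,6,7}->{6,7} => REVISION
Constraint 2 (U < X) on D(U)={6,7} D(X)={2,6,7,8}: X {2,6,7,8}->{7,8} => REVISION
Constraint 3 (X != U) on D(X)={7,8} D(U)={6,7}: no change => not a revision
Total revisions = 2

Answer: 2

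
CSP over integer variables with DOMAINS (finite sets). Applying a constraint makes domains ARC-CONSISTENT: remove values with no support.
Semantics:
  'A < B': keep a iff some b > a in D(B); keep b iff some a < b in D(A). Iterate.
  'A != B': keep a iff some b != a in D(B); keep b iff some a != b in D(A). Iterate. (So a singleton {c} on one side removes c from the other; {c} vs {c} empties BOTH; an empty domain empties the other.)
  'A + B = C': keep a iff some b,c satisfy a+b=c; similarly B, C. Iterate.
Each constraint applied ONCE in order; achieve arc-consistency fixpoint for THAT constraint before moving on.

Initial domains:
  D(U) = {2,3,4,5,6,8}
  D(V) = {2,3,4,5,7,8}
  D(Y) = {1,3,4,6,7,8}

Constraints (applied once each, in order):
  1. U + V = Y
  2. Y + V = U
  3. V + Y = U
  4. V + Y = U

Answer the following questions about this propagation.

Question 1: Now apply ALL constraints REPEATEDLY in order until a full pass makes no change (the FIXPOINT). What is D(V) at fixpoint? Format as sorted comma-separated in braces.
pass 0 (initial): D(V)={2,3,4,5,7,8}
pass 1: U {2,3,4,5,6,8}->{6}; V {2,3,4,5,7,8}->{2}; Y {1,3,4,6,7,8}->{4}
pass 2: U {6}->{}; V {2}->{}; Y {4}->{}
pass 3: no change
Fixpoint after 3 passes: D(V) = {}

Answer: {}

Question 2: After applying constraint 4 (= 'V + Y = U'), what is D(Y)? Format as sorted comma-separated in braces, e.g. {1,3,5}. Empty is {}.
Answer: {4}

Derivation:
Constraint 1 (U + V = Y) on D(U)={2,3,4,5,6,8} D(V)={2,3,4,5,7,8} D(Y)={1,3,4,6,7,8}: U {2,3,4,5,6,8}->{2,3,4,5,6}; V {2,3,4,5,7,8}->{2,3,4,5}; Y {1,3,4,6,7,8}->{4,6,7,8}
Constraint 2 (Y + V = U) on D(Y)={4,6,7,8} D(V)={2,3,4,5} D(U)={2,3,4,5,6}: Y {4,6,7,8}->{4}; V {2,3,4,5}->{2}; U {2,3,4,5,6}->{6}
Constraint 3 (V + Y = U) on D(V)={2} D(Y)={4} D(U)={6}: no change
Constraint 4 (V + Y = U) on D(V)={2} D(Y)={4} D(U)={6}: no change
So after constraint 4: D(Y) = {4}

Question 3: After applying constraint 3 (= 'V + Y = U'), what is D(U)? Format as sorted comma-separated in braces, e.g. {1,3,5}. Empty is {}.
Answer: {6}

Derivation:
Constraint 1 (U + V = Y) on D(U)={2,3,4,5,6,8} D(V)={2,3,4,5,7,8} D(Y)={1,3,4,6,7,8}: U {2,3,4,5,6,8}->{2,3,4,5,6}; V {2,3,4,5,7,8}->{2,3,4,5}; Y {1,3,4,6,7,8}->{4,6,7,8}
Constraint 2 (Y + V = U) on D(Y)={4,6,7,8} D(V)={2,3,4,5} D(U)={2,3,4,5,6}: Y {4,6,7,8}->{4}; V {2,3,4,5}->{2}; U {2,3,4,5,6}->{6}
Constraint 3 (V + Y = U) on D(V)={2} D(Y)={4} D(U)={6}: no change
So after constraint 3: D(U) = {6}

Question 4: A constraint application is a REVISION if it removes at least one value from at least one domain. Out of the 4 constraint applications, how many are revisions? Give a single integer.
Answer: 2

Derivation:
Constraint 1 (U + V = Y) on D(U)={2,3,4,5,6,8} D(V)={2,3,4,5,7,8} D(Y)={1,3,4,6,7,8}: U {2,3,4,5,6,8}->{2,3,4,5,6}; V {2,3,4,5,7,8}->{2,3,4,5}; Y {1,3,4,6,7,8}->{4,6,7,8} => REVISION
Constraint 2 (Y + V = U) on D(Y)={4,6,7,8} D(V)={2,3,4,5} D(U)={2,3,4,5,6}: Y {4,6,7,8}->{4}; V {2,3,4,5}->{2}; U {2,3,4,5,6}->{6} => REVISION
Constraint 3 (V + Y = U) on D(V)={2} D(Y)={4} D(U)={6}: no change => not a revision
Constraint 4 (V + Y = U) on D(V)={2} D(Y)={4} D(U)={6}: no change => not a revision
Total revisions = 2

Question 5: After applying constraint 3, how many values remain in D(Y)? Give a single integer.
Constraint 1 (U + V = Y) on D(U)={2,3,4,5,6,8} D(V)={2,3,4,5,7,8} D(Y)={1,3,4,6,7,8}: U {2,3,4,5,6,8}->{2,3,4,5,6}; V {2,3,4,5,7,8}->{2,3,4,5}; Y {1,3,4,6,7,8}->{4,6,7,8}
Constraint 2 (Y + V = U) on D(Y)={4,6,7,8} D(V)={2,3,4,5} D(U)={2,3,4,5,6}: Y {4,6,7,8}->{4}; V {2,3,4,5}->{2}; U {2,3,4,5,6}->{6}
Constraint 3 (V + Y = U) on D(V)={2} D(Y)={4} D(U)={6}: no change
So after constraint 3: D(Y)={4}, size = 1

Answer: 1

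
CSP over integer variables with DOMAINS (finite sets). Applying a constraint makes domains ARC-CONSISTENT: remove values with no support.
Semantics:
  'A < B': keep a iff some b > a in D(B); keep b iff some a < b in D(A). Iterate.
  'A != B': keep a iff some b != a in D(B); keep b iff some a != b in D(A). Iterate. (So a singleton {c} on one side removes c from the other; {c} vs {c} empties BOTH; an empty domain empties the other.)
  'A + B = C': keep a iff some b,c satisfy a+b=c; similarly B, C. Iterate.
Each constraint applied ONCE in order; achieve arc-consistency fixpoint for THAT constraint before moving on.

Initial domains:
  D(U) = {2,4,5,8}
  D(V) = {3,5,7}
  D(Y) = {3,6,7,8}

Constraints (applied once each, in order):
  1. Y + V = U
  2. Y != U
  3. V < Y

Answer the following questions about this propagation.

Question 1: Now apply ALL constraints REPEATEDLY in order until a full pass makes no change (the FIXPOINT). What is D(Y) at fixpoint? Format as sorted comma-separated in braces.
pass 0 (initial): D(Y)={3,6,7,8}
pass 1: U {2,4,5,8}->{8}; V {3,5,7}->{}; Y {3,6,7,8}->{}
pass 2: U {8}->{}
pass 3: no change
Fixpoint after 3 passes: D(Y) = {}

Answer: {}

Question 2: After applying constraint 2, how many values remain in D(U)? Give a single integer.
Answer: 1

Derivation:
Constraint 1 (Y + V = U) on D(Y)={3,6,7,8} D(V)={3,5,7} D(U)={2,4,5,8}: Y {3,6,7,8}->{3}; V {3,5,7}->{5}; U {2,4,5,8}->{8}
Constraint 2 (Y != U) on D(Y)={3} D(U)={8}: no change
So after constraint 2: D(U)={8}, size = 1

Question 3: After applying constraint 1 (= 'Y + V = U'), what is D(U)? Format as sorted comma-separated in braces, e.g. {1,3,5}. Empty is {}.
Constraint 1 (Y + V = U) on D(Y)={3,6,7,8} D(V)={3,5,7} D(U)={2,4,5,8}: Y {3,6,7,8}->{3}; V {3,5,7}->{5}; U {2,4,5,8}->{8}
So after constraint 1: D(U) = {8}

Answer: {8}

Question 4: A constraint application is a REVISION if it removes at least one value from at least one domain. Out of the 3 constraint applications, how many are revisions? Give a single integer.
Constraint 1 (Y + V = U) on D(Y)={3,6,7,8} D(V)={3,5,7} D(U)={2,4,5,8}: Y {3,6,7,8}->{3}; V {3,5,7}->{5}; U {2,4,5,8}->{8} => REVISION
Constraint 2 (Y != U) on D(Y)={3} D(U)={8}: no change => not a revision
Constraint 3 (V < Y) on D(V)={5} D(Y)={3}: V {5}->{}; Y {3}->{} => REVISION
Total revisions = 2

Answer: 2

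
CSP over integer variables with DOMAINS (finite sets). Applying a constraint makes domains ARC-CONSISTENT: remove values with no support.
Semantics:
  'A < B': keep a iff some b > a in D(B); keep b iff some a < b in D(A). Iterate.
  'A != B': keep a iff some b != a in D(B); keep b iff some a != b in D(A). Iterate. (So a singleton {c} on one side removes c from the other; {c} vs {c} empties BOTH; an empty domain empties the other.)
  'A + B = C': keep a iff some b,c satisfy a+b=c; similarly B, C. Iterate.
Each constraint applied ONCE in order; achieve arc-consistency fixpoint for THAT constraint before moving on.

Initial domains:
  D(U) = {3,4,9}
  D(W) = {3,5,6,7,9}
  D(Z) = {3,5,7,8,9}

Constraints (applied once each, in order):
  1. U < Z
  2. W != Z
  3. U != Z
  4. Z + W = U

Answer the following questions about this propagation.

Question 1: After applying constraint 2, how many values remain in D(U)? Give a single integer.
Answer: 2

Derivation:
Constraint 1 (U < Z) on D(U)={3,4,9} D(Z)={3,5,7,8,9}: U {3,4,9}->{3,4}; Z {3,5,7,8,9}->{5,7,8,9}
Constraint 2 (W != Z) on D(W)={3,5,6,7,9} D(Z)={5,7,8,9}: no change
So after constraint 2: D(U)={3,4}, size = 2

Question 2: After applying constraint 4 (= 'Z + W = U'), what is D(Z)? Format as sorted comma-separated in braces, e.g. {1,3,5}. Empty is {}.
Constraint 1 (U < Z) on D(U)={3,4,9} D(Z)={3,5,7,8,9}: U {3,4,9}->{3,4}; Z {3,5,7,8,9}->{5,7,8,9}
Constraint 2 (W != Z) on D(W)={3,5,6,7,9} D(Z)={5,7,8,9}: no change
Constraint 3 (U != Z) on D(U)={3,4} D(Z)={5,7,8,9}: no change
Constraint 4 (Z + W = U) on D(Z)={5,7,8,9} D(W)={3,5,6,7,9} D(U)={3,4}: Z {5,7,8,9}->{}; W {3,5,6,7,9}->{}; U {3,4}->{}
So after constraint 4: D(Z) = {}

Answer: {}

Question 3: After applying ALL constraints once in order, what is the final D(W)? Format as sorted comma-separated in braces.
Answer: {}

Derivation:
Constraint 1 (U < Z) on D(U)={3,4,9} D(Z)={3,5,7,8,9}: U {3,4,9}->{3,4}; Z {3,5,7,8,9}->{5,7,8,9}
Constraint 2 (W != Z) on D(W)={3,5,6,7,9} D(Z)={5,7,8,9}: no change
Constraint 3 (U != Z) on D(U)={3,4} D(Z)={5,7,8,9}: no change
Constraint 4 (Z + W = U) on D(Z)={5,7,8,9} D(W)={3,5,6,7,9} D(U)={3,4}: Z {5,7,8,9}->{}; W {3,5,6,7,9}->{}; U {3,4}->{}
So after all 4 constraints: D(W) = {}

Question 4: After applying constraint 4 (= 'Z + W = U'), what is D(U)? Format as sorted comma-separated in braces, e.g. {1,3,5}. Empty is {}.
Answer: {}

Derivation:
Constraint 1 (U < Z) on D(U)={3,4,9} D(Z)={3,5,7,8,9}: U {3,4,9}->{3,4}; Z {3,5,7,8,9}->{5,7,8,9}
Constraint 2 (W != Z) on D(W)={3,5,6,7,9} D(Z)={5,7,8,9}: no change
Constraint 3 (U != Z) on D(U)={3,4} D(Z)={5,7,8,9}: no change
Constraint 4 (Z + W = U) on D(Z)={5,7,8,9} D(W)={3,5,6,7,9} D(U)={3,4}: Z {5,7,8,9}->{}; W {3,5,6,7,9}->{}; U {3,4}->{}
So after constraint 4: D(U) = {}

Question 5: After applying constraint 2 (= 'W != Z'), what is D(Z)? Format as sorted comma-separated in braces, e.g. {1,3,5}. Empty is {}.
Constraint 1 (U < Z) on D(U)={3,4,9} D(Z)={3,5,7,8,9}: U {3,4,9}->{3,4}; Z {3,5,7,8,9}->{5,7,8,9}
Constraint 2 (W != Z) on D(W)={3,5,6,7,9} D(Z)={5,7,8,9}: no change
So after constraint 2: D(Z) = {5,7,8,9}

Answer: {5,7,8,9}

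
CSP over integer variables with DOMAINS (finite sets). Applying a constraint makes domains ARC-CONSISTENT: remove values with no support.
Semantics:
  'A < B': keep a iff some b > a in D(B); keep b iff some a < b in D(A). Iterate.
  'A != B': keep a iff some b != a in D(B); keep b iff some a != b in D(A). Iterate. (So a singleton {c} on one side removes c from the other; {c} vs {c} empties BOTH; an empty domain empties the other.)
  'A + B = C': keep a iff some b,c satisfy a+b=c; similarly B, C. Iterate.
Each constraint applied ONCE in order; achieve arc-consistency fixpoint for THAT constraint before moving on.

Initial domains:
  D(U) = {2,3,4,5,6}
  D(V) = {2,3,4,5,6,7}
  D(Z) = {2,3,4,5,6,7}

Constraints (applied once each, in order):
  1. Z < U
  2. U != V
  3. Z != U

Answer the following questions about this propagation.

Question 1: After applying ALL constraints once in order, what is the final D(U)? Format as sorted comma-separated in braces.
Answer: {3,4,5,6}

Derivation:
Constraint 1 (Z < U) on D(Z)={2,3,4,5,6,7} D(U)={2,3,4,5,6}: Z {2,3,4,5,6,7}->{2,3,4,5}; U {2,3,4,5,6}->{3,4,5,6}
Constraint 2 (U != V) on D(U)={3,4,5,6} D(V)={2,3,4,5,6,7}: no change
Constraint 3 (Z != U) on D(Z)={2,3,4,5} D(U)={3,4,5,6}: no change
So after all 3 constraints: D(U) = {3,4,5,6}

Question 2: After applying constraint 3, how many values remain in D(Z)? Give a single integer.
Constraint 1 (Z < U) on D(Z)={2,3,4,5,6,7} D(U)={2,3,4,5,6}: Z {2,3,4,5,6,7}->{2,3,4,5}; U {2,3,4,5,6}->{3,4,5,6}
Constraint 2 (U != V) on D(U)={3,4,5,6} D(V)={2,3,4,5,6,7}: no change
Constraint 3 (Z != U) on D(Z)={2,3,4,5} D(U)={3,4,5,6}: no change
So after constraint 3: D(Z)={2,3,4,5}, size = 4

Answer: 4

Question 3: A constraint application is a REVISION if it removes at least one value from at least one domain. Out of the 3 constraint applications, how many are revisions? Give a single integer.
Constraint 1 (Z < U) on D(Z)={2,3,4,5,6,7} D(U)={2,3,4,5,6}: Z {2,3,4,5,6,7}->{2,3,4,5}; U {2,3,4,5,6}->{3,4,5,6} => REVISION
Constraint 2 (U != V) on D(U)={3,4,5,6} D(V)={2,3,4,5,6,7}: no change => not a revision
Constraint 3 (Z != U) on D(Z)={2,3,4,5} D(U)={3,4,5,6}: no change => not a revision
Total revisions = 1

Answer: 1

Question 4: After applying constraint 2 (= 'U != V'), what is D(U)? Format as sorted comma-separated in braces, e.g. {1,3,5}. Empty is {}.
Answer: {3,4,5,6}

Derivation:
Constraint 1 (Z < U) on D(Z)={2,3,4,5,6,7} D(U)={2,3,4,5,6}: Z {2,3,4,5,6,7}->{2,3,4,5}; U {2,3,4,5,6}->{3,4,5,6}
Constraint 2 (U != V) on D(U)={3,4,5,6} D(V)={2,3,4,5,6,7}: no change
So after constraint 2: D(U) = {3,4,5,6}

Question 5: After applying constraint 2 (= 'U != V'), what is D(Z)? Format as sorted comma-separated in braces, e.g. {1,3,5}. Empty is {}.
Constraint 1 (Z < U) on D(Z)={2,3,4,5,6,7} D(U)={2,3,4,5,6}: Z {2,3,4,5,6,7}->{2,3,4,5}; U {2,3,4,5,6}->{3,4,5,6}
Constraint 2 (U != V) on D(U)={3,4,5,6} D(V)={2,3,4,5,6,7}: no change
So after constraint 2: D(Z) = {2,3,4,5}

Answer: {2,3,4,5}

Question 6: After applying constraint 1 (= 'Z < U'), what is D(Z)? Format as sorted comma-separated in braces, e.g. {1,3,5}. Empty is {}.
Answer: {2,3,4,5}

Derivation:
Constraint 1 (Z < U) on D(Z)={2,3,4,5,6,7} D(U)={2,3,4,5,6}: Z {2,3,4,5,6,7}->{2,3,4,5}; U {2,3,4,5,6}->{3,4,5,6}
So after constraint 1: D(Z) = {2,3,4,5}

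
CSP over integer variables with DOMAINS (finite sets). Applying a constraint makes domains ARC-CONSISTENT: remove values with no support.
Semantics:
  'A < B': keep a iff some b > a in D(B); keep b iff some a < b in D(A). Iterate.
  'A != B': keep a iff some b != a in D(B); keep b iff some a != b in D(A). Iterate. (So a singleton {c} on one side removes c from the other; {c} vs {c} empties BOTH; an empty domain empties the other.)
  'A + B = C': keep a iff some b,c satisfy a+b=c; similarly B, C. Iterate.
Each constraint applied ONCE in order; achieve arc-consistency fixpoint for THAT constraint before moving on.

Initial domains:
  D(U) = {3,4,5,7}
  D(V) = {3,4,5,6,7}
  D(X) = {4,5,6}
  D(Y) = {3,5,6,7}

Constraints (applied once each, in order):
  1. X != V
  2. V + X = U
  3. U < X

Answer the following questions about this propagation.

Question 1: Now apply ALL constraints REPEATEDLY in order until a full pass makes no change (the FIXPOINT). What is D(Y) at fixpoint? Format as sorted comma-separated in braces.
Answer: {3,5,6,7}

Derivation:
pass 0 (initial): D(Y)={3,5,6,7}
pass 1: U {3,4,5,7}->{}; V {3,4,5,6,7}->{3}; X {4,5,6}->{}
pass 2: V {3}->{}
pass 3: no change
Fixpoint after 3 passes: D(Y) = {3,5,6,7}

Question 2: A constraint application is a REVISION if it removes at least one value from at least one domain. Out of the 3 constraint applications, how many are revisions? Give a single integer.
Constraint 1 (X != V) on D(X)={4,5,6} D(V)={3,4,5,6,7}: no change => not a revision
Constraint 2 (V + X = U) on D(V)={3,4,5,6,7} D(X)={4,5,6} D(U)={3,4,5,7}: V {3,4,5,6,7}->{3}; X {4,5,6}->{4}; U {3,4,5,7}->{7} => REVISION
Constraint 3 (U < X) on D(U)={7} D(X)={4}: U {7}->{}; X {4}->{} => REVISION
Total revisions = 2

Answer: 2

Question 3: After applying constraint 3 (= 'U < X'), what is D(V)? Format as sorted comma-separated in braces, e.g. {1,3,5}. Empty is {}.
Constraint 1 (X != V) on D(X)={4,5,6} D(V)={3,4,5,6,7}: no change
Constraint 2 (V + X = U) on D(V)={3,4,5,6,7} D(X)={4,5,6} D(U)={3,4,5,7}: V {3,4,5,6,7}->{3}; X {4,5,6}->{4}; U {3,4,5,7}->{7}
Constraint 3 (U < X) on D(U)={7} D(X)={4}: U {7}->{}; X {4}->{}
So after constraint 3: D(V) = {3}

Answer: {3}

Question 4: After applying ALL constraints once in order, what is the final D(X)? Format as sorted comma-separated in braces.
Constraint 1 (X != V) on D(X)={4,5,6} D(V)={3,4,5,6,7}: no change
Constraint 2 (V + X = U) on D(V)={3,4,5,6,7} D(X)={4,5,6} D(U)={3,4,5,7}: V {3,4,5,6,7}->{3}; X {4,5,6}->{4}; U {3,4,5,7}->{7}
Constraint 3 (U < X) on D(U)={7} D(X)={4}: U {7}->{}; X {4}->{}
So after all 3 constraints: D(X) = {}

Answer: {}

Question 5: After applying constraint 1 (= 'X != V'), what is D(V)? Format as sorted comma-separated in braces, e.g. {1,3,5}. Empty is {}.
Constraint 1 (X != V) on D(X)={4,5,6} D(V)={3,4,5,6,7}: no change
So after constraint 1: D(V) = {3,4,5,6,7}

Answer: {3,4,5,6,7}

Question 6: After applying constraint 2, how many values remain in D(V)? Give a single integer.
Constraint 1 (X != V) on D(X)={4,5,6} D(V)={3,4,5,6,7}: no change
Constraint 2 (V + X = U) on D(V)={3,4,5,6,7} D(X)={4,5,6} D(U)={3,4,5,7}: V {3,4,5,6,7}->{3}; X {4,5,6}->{4}; U {3,4,5,7}->{7}
So after constraint 2: D(V)={3}, size = 1

Answer: 1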